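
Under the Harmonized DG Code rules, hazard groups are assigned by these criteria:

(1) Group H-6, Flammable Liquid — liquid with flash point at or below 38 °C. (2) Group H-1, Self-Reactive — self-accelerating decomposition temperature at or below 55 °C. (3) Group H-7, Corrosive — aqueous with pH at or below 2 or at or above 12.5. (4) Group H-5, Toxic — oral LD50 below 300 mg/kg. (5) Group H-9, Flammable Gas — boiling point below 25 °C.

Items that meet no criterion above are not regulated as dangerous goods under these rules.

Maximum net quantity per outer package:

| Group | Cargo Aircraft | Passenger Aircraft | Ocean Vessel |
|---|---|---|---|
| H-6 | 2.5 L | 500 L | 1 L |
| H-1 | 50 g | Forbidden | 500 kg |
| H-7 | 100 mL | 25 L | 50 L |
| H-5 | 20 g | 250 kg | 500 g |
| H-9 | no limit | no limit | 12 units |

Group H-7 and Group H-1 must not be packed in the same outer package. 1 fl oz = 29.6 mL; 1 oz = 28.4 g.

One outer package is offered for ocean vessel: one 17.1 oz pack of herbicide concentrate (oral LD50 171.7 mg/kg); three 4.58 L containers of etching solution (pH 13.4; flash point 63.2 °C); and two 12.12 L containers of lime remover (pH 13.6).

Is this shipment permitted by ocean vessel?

Yes

Herbicide concentrate: oral LD50 171.7 mg/kg < 300 mg/kg → Group H-5 (Toxic).
Etching solution: pH 13.4 ≥ 12.5 → Group H-7 (Corrosive).
The lime remover has pH 13.6, which is ≥ 12.5, so it is Group H-7 (Corrosive).
Group H-7 net quantity: (three 4.58 L containers = 13.74 L) + (two 12.12 L containers = 24.24 L) = 37.98 L.
37.98 L ≤ 50 L (ocean vessel limit, Group H-7) — within limit.
Group H-5 quantity: one 17.1 oz pack = 485.64 g.
485.64 g ≤ 500 g (ocean vessel limit, Group H-5) — within limit.
The segregation rule (Group H-7 with Group H-1) does not apply to Group H-7 with Group H-5.
Every hazard group is within its ocean vessel limit and no segregation rule is violated.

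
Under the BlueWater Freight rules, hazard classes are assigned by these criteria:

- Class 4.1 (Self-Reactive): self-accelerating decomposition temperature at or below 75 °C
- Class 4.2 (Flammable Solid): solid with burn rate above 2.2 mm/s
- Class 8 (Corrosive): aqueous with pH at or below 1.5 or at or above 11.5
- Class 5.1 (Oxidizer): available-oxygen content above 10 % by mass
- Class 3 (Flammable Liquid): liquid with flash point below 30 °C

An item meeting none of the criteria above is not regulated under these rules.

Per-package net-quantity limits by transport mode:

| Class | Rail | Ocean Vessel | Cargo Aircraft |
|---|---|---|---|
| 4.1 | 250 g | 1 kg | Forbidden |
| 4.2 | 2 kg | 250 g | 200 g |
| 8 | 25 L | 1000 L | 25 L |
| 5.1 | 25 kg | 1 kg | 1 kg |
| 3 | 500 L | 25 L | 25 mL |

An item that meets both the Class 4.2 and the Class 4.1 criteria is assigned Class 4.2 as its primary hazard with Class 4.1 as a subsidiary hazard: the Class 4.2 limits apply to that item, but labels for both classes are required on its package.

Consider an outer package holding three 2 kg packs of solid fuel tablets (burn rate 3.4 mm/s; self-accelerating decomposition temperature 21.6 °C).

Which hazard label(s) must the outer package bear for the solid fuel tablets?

Class 4.1 and 4.2

Solid fuel tablets: burn rate 3.4 mm/s > 2.2 mm/s → Class 4.2 (Flammable Solid).
With self-accelerating decomposition temperature 21.6 °C (≤ 75 °C), the solid fuel tablets fall in Class 4.1.
By the precedence rule Class 4.2 is primary and Class 4.1 is subsidiary, and that rule requires both labels on the package.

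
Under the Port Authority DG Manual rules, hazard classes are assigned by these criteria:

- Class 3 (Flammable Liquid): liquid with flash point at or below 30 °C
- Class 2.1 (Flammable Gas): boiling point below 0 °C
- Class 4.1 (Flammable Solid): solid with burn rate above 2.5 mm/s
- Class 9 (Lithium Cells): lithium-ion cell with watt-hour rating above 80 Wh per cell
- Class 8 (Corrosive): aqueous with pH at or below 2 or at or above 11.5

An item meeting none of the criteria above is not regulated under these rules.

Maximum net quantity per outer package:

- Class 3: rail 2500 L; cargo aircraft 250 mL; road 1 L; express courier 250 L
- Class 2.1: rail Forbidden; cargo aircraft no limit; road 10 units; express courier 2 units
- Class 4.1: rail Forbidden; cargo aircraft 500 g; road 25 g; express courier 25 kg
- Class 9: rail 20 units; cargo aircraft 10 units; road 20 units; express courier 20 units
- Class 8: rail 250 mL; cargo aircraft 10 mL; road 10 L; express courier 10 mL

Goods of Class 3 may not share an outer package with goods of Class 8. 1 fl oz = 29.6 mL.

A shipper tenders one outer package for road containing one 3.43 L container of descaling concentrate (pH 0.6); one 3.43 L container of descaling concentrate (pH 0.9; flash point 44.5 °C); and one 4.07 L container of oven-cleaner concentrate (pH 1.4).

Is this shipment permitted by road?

Descaling concentrate: pH 0.6 ≤ 2 → Class 8 (Corrosive).
The descaling concentrate has pH 0.9, which is ≤ 2, so it is Class 8 (Corrosive).
With pH 1.4 (≤ 2), the oven-cleaner concentrate falls in Class 8.
Total Class 8: 3.43 L + 3.43 L + 4.07 L = 10.93 L.
10.93 L exceeds the road limit of 10 L for Class 8.

No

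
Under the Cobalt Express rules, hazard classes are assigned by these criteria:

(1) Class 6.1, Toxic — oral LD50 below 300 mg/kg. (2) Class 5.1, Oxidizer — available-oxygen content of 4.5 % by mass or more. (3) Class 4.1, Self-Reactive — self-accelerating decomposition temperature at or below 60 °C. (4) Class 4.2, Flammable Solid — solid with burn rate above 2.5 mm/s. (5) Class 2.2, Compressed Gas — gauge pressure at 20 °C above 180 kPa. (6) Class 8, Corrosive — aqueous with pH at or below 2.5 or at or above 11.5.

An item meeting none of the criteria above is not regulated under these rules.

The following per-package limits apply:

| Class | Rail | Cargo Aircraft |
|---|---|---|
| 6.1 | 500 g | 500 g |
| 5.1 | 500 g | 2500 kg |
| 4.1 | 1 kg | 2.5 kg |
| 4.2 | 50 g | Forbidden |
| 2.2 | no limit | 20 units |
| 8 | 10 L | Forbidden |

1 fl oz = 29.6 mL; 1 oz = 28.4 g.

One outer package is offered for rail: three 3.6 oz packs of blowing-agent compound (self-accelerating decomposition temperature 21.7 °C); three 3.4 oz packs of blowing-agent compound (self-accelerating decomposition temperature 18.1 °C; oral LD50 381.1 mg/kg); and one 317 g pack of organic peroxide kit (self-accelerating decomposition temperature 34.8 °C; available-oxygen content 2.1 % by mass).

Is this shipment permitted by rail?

Yes

Blowing-agent compound: self-accelerating decomposition temperature 21.7 °C ≤ 60 °C → Class 4.1 (Self-Reactive).
Blowing-agent compound: self-accelerating decomposition temperature 18.1 °C ≤ 60 °C → Class 4.1 (Self-Reactive).
The organic peroxide kit has self-accelerating decomposition temperature 34.8 °C, which is ≤ 60 °C, so it is Class 4.1 (Self-Reactive).
Total Class 4.1: (three 3.6 oz packs = 306.72 g) + (three 3.4 oz packs = 289.68 g) + 317 g = 913.4 g.
913.4 g is within the rail limit of 1 kg for Class 4.1.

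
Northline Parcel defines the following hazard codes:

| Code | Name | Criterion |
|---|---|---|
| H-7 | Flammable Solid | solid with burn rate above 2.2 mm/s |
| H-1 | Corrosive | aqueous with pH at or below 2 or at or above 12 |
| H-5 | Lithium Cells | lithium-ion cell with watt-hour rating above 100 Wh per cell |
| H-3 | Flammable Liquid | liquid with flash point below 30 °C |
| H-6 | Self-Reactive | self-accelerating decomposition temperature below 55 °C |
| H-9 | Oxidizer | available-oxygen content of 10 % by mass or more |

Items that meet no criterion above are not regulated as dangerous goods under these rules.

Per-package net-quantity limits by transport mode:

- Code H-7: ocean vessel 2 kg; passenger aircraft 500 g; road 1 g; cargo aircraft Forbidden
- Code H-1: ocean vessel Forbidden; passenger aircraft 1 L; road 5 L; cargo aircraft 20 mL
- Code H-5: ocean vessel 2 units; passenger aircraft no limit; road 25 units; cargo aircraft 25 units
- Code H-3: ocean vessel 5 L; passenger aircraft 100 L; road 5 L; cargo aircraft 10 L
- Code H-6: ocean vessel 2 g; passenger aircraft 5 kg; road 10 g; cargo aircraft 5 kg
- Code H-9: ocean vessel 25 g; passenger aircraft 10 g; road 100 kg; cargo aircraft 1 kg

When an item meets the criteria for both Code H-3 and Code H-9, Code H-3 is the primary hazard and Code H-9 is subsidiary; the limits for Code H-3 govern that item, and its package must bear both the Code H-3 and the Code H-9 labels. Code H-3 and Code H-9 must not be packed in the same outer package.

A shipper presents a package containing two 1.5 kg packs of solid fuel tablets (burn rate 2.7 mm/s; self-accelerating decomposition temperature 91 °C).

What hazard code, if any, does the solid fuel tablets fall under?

Solid fuel tablets: burn rate 2.7 mm/s > 2.2 mm/s → Code H-7 (Flammable Solid).

Code H-7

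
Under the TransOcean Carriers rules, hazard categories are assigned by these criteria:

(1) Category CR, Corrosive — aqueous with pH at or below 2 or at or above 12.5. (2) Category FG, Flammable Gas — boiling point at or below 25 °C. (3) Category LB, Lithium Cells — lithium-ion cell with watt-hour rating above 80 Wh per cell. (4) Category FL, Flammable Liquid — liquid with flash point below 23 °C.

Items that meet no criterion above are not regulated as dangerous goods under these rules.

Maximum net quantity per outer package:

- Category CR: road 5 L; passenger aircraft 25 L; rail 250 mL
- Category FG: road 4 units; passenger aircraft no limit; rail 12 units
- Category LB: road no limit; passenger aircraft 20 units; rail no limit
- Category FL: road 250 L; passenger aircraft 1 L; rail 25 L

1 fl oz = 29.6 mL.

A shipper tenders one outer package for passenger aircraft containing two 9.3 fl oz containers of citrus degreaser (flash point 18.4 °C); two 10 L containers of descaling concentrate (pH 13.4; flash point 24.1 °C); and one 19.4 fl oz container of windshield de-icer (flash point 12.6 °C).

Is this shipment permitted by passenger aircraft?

Flash point 18.4 °C meets the Category FL criterion (Flammable Liquid), so the citrus degreaser is Category FL.
With pH 13.4 (≥ 12.5), the descaling concentrate falls in Category CR.
Windshield de-icer: flash point 12.6 °C < 23 °C → Category FL (Flammable Liquid).
Category FL net quantity: (two 9.3 fl oz containers = 550.56 mL) + (one 19.4 fl oz container = 574.24 mL) = 1124.8 mL.
That exceeds the Category FL passenger aircraft limit of 1 L.
Category CR quantity: two 10 L containers = 20 L.
20 L ≤ 25 L (passenger aircraft limit, Category CR) — within limit.

No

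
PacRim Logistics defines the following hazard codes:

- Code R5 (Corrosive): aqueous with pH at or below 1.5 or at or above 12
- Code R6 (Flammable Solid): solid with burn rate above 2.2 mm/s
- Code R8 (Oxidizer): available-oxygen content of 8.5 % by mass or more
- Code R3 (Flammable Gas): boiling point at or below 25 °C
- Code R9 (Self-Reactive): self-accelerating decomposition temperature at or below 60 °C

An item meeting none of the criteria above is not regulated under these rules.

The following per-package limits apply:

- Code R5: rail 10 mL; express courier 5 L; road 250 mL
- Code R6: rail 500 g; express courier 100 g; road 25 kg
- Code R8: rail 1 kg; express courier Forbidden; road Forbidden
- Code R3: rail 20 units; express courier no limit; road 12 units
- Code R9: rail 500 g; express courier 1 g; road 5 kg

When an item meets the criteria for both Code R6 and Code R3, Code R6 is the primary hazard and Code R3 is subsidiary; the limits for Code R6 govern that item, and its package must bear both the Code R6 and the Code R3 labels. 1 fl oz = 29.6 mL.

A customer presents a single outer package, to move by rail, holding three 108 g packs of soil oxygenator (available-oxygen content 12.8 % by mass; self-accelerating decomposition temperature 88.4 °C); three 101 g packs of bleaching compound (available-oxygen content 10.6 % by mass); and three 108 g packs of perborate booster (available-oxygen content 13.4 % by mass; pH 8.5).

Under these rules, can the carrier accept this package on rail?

Soil oxygenator: available-oxygen content 12.8 % by mass ≥ 8.5 % by mass → Code R8 (Oxidizer).
With available-oxygen content 10.6 % by mass (≥ 8.5 % by mass), the bleaching compound falls in Code R8.
Perborate booster: available-oxygen content 13.4 % by mass ≥ 8.5 % by mass → Code R8 (Oxidizer).
Total Code R8: (three 108 g packs = 324 g) + (three 101 g packs = 303 g) + (three 108 g packs = 324 g) = 951 g.
951 g ≤ 1 kg (rail limit, Code R8) — within limit.

Yes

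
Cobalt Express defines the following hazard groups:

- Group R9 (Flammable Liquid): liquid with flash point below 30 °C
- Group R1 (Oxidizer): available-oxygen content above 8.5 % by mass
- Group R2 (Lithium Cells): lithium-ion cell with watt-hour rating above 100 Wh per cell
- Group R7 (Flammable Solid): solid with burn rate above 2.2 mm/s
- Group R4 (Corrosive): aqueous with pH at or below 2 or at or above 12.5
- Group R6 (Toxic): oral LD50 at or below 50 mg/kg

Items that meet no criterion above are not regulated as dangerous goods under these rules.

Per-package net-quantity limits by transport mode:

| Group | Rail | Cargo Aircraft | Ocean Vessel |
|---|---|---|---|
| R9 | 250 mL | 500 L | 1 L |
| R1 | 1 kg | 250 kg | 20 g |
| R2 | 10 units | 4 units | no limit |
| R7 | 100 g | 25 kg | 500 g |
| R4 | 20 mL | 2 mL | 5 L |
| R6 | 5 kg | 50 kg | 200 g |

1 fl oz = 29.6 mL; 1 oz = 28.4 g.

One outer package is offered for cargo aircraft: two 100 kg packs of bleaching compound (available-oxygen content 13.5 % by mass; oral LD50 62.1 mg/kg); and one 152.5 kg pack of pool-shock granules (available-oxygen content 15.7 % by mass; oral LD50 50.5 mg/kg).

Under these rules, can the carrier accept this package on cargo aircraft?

No

Available-oxygen content 13.5 % by mass meets the Group R1 criterion (Oxidizer), so the bleaching compound is Group R1.
Available-oxygen content 15.7 % by mass meets the Group R1 criterion (Oxidizer), so the pool-shock granules are Group R1.
Total Group R1: (two 100 kg packs = 200 kg) + 152.5 kg = 352.5 kg.
That exceeds the Group R1 cargo aircraft limit of 250 kg.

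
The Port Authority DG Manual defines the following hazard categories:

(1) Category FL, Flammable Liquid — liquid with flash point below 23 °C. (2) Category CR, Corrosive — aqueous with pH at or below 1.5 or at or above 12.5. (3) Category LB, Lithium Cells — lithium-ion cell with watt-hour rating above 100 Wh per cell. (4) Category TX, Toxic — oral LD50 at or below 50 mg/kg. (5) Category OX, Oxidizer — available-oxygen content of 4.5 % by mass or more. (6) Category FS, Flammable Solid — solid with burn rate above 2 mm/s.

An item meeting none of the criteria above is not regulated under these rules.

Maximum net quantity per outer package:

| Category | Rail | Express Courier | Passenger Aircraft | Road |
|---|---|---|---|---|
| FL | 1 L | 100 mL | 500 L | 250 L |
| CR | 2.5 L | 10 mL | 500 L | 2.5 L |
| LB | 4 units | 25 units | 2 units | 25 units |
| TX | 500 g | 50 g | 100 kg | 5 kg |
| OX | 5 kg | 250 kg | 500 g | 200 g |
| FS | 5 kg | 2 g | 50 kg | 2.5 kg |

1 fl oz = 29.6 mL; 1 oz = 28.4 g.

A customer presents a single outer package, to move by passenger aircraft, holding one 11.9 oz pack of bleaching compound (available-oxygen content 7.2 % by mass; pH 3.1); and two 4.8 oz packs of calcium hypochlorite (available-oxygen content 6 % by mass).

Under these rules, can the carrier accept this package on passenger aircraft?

No

The bleaching compound has available-oxygen content 7.2 % by mass, which is ≥ 4.5 % by mass, so it is Category OX (Oxidizer).
With available-oxygen content 6 % by mass (≥ 4.5 % by mass), the calcium hypochlorite falls in Category OX.
Category OX net quantity: (one 11.9 oz pack = 337.96 g) + (two 4.8 oz packs = 272.64 g) = 610.6 g.
610.6 g > 500 g (passenger aircraft limit, Category OX) — over the limit.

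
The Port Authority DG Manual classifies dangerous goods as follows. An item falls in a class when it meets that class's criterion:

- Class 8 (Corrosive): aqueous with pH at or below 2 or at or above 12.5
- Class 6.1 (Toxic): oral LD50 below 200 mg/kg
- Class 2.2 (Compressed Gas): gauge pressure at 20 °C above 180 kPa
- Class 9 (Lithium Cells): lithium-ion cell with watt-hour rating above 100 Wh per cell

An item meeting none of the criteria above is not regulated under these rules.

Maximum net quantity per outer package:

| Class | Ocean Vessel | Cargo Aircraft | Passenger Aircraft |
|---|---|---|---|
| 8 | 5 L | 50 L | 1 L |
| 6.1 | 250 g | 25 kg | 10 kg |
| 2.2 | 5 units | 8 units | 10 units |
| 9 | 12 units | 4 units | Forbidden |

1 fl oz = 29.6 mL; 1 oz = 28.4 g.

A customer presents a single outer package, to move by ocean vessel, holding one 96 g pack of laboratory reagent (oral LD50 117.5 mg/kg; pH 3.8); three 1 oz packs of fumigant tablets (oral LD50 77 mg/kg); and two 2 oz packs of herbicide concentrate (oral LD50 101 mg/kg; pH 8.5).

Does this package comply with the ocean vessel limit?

No

Oral LD50 117.5 mg/kg meets the Class 6.1 criterion (Toxic), so the laboratory reagent is Class 6.1.
With oral LD50 77 mg/kg (< 200 mg/kg), the fumigant tablets fall in Class 6.1.
Oral LD50 101 mg/kg meets the Class 6.1 criterion (Toxic), so the herbicide concentrate is Class 6.1.
Total Class 6.1: 96 g + (three 1 oz packs = 85.2 g) + (two 2 oz packs = 113.6 g) = 294.8 g.
294.8 g exceeds the ocean vessel limit of 250 g for Class 6.1.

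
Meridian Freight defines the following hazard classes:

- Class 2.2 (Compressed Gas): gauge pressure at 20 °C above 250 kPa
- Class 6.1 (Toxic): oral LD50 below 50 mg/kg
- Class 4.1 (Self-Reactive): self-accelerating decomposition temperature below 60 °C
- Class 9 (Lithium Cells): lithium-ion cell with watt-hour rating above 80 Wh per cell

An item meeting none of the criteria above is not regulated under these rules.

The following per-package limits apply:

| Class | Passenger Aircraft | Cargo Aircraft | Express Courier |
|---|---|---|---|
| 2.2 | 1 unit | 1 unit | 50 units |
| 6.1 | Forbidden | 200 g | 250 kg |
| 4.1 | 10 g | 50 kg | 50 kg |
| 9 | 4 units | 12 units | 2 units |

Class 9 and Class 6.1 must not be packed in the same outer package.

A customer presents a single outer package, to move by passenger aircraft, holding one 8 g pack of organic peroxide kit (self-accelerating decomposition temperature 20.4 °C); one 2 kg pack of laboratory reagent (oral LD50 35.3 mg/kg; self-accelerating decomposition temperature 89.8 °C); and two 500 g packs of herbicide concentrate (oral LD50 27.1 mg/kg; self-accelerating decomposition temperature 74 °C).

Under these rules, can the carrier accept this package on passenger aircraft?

No

With self-accelerating decomposition temperature 20.4 °C (< 60 °C), the organic peroxide kit falls in Class 4.1.
Laboratory reagent: oral LD50 35.3 mg/kg < 50 mg/kg → Class 6.1 (Toxic).
Oral LD50 27.1 mg/kg meets the Class 6.1 criterion (Toxic), so the herbicide concentrate is Class 6.1.
Total Class 6.1: 2 kg + (two 500 g packs = 1 kg) = 3 kg.
Class 6.1 is Forbidden by passenger aircraft.
Class 4.1 quantity: 8 g.
8 g ≤ 10 g (passenger aircraft limit, Class 4.1) — within limit.
The segregation rule (Class 9 with Class 6.1) does not apply to Class 6.1 with Class 4.1.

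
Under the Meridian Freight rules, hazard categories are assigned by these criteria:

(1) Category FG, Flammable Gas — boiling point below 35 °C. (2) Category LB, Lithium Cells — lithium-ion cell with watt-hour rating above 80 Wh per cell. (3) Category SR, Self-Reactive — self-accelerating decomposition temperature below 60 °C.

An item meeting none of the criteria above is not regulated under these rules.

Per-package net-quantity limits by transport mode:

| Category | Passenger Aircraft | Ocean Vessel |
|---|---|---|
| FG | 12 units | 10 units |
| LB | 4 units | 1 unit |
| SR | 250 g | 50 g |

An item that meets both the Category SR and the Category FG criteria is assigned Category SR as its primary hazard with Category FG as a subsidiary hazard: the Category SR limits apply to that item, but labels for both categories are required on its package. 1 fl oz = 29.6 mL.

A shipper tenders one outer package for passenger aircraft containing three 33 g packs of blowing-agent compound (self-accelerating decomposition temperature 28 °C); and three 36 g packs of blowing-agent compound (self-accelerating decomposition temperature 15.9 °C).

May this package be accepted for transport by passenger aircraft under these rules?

Yes

With self-accelerating decomposition temperature 28 °C (< 60 °C), the blowing-agent compound falls in Category SR.
Blowing-agent compound: self-accelerating decomposition temperature 15.9 °C < 60 °C → Category SR (Self-Reactive).
Category SR net quantity: (three 33 g packs = 99 g) + (three 36 g packs = 108 g) = 207 g.
207 g ≤ 250 g (passenger aircraft limit, Category SR) — within limit.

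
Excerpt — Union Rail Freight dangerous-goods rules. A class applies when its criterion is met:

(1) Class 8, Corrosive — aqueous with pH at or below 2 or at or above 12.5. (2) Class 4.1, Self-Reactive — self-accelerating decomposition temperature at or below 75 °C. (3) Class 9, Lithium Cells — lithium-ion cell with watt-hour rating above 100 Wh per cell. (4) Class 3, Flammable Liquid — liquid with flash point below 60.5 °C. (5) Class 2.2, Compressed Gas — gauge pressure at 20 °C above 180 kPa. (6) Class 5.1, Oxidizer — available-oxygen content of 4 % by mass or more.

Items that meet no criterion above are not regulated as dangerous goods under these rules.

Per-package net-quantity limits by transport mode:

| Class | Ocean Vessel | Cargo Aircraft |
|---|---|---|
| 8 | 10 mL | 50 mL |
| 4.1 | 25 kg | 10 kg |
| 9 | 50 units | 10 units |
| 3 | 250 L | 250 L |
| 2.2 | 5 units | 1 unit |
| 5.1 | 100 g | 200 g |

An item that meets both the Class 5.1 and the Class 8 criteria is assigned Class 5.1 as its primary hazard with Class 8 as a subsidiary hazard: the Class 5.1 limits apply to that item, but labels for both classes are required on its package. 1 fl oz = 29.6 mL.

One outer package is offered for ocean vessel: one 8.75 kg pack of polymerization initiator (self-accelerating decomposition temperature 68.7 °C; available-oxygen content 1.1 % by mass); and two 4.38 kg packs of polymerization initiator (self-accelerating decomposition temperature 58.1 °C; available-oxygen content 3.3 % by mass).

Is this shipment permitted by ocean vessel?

With self-accelerating decomposition temperature 68.7 °C (≤ 75 °C), the polymerization initiator falls in Class 4.1.
Polymerization initiator: self-accelerating decomposition temperature 58.1 °C ≤ 75 °C → Class 4.1 (Self-Reactive).
Total Class 4.1: 8.75 kg + (two 4.38 kg packs = 8.76 kg) = 17.51 kg.
17.51 kg is within the ocean vessel limit of 25 kg for Class 4.1.

Yes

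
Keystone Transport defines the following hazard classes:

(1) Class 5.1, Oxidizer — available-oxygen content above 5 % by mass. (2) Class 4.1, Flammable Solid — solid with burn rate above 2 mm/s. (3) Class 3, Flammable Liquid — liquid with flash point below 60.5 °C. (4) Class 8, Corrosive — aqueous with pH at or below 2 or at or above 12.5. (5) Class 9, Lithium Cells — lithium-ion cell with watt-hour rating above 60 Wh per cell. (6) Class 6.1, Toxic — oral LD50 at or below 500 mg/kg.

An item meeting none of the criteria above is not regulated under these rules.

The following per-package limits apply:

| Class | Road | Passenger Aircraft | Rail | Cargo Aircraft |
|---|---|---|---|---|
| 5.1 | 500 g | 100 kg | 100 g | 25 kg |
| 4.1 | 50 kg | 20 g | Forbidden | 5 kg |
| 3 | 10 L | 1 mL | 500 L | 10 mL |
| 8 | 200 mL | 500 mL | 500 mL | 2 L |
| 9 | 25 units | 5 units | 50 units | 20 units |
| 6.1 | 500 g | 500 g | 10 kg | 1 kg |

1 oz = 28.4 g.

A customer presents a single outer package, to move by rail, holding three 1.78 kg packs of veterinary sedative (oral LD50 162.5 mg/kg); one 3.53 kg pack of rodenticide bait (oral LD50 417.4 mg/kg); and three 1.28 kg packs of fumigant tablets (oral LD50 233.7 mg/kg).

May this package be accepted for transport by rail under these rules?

No

Oral LD50 162.5 mg/kg meets the Class 6.1 criterion (Toxic), so the veterinary sedative is Class 6.1.
The rodenticide bait has oral LD50 417.4 mg/kg, which is ≤ 500 mg/kg, so it is Class 6.1 (Toxic).
With oral LD50 233.7 mg/kg (≤ 500 mg/kg), the fumigant tablets fall in Class 6.1.
Total Class 6.1: (three 1.78 kg packs = 5.34 kg) + 3.53 kg + (three 1.28 kg packs = 3.84 kg) = 12.71 kg.
12.71 kg exceeds the rail limit of 10 kg for Class 6.1.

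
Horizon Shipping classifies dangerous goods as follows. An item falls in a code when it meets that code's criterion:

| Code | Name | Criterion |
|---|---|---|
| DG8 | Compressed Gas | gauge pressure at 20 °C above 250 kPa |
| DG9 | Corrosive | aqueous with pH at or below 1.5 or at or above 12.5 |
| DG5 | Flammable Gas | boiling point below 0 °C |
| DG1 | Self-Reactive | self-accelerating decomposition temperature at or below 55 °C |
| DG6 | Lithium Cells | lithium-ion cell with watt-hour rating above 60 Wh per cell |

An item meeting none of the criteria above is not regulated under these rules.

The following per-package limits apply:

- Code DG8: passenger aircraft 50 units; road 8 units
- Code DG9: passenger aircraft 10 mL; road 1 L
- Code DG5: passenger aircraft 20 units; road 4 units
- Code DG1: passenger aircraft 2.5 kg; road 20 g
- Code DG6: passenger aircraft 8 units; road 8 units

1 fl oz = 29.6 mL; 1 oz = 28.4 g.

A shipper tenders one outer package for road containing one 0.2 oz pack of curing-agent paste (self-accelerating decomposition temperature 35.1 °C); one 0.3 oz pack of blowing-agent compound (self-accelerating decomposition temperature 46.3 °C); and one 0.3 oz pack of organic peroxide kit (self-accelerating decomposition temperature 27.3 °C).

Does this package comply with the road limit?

No

Self-accelerating decomposition temperature 35.1 °C meets the Code DG1 criterion (Self-Reactive), so the curing-agent paste is Code DG1.
Blowing-agent compound: self-accelerating decomposition temperature 46.3 °C ≤ 55 °C → Code DG1 (Self-Reactive).
With self-accelerating decomposition temperature 27.3 °C (≤ 55 °C), the organic peroxide kit falls in Code DG1.
Code DG1 net quantity: (one 0.2 oz pack = 5.68 g) + (one 0.3 oz pack = 8.52 g) + (one 0.3 oz pack = 8.52 g) = 22.72 g.
22.72 g exceeds the road limit of 20 g for Code DG1.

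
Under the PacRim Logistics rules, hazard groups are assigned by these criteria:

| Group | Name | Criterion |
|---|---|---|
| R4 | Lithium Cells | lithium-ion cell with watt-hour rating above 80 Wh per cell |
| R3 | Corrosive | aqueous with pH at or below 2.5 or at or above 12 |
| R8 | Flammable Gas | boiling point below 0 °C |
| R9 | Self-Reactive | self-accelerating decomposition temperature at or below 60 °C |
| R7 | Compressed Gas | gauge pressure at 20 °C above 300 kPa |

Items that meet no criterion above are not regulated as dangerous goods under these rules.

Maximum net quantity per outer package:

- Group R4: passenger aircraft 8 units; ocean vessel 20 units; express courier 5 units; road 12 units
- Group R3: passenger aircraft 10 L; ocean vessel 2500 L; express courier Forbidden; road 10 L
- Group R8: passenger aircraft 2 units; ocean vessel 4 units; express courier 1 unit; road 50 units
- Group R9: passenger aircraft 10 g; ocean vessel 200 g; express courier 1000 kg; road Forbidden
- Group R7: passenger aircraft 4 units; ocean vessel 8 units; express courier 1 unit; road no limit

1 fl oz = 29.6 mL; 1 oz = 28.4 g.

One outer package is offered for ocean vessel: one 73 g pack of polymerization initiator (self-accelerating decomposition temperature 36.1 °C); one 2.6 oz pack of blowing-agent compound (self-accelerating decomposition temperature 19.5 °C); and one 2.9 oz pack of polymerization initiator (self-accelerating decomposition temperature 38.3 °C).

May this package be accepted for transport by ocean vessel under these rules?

The polymerization initiator has self-accelerating decomposition temperature 36.1 °C, which is ≤ 60 °C, so it is Group R9 (Self-Reactive).
With self-accelerating decomposition temperature 19.5 °C (≤ 60 °C), the blowing-agent compound falls in Group R9.
The polymerization initiator has self-accelerating decomposition temperature 38.3 °C, which is ≤ 60 °C, so it is Group R9 (Self-Reactive).
Total Group R9: 73 g + (one 2.6 oz pack = 73.84 g) + (one 2.9 oz pack = 82.36 g) = 229.2 g.
229.2 g > 200 g (ocean vessel limit, Group R9) — over the limit.

No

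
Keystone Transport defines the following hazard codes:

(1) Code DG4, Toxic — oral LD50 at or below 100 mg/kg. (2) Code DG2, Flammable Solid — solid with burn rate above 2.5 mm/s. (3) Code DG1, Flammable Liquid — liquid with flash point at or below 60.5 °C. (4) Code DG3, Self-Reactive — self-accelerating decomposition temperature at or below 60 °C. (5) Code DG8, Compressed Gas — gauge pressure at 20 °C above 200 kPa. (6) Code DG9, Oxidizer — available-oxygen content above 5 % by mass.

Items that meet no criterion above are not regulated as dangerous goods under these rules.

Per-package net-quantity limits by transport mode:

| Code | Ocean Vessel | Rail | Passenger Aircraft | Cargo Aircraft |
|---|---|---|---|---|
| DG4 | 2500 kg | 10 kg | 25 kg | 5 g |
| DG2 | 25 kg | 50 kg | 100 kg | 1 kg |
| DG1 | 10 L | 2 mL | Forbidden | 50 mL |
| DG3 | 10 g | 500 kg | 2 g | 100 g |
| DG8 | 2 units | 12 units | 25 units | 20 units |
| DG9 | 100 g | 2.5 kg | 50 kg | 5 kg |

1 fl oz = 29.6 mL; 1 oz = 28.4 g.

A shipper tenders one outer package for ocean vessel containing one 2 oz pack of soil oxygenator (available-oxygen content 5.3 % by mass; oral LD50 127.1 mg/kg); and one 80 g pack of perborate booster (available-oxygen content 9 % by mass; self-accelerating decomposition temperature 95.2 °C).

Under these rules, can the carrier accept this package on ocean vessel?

Soil oxygenator: available-oxygen content 5.3 % by mass > 5 % by mass → Code DG9 (Oxidizer).
The perborate booster has available-oxygen content 9 % by mass, which is > 5 % by mass, so it is Code DG9 (Oxidizer).
Total Code DG9: (one 2 oz pack = 56.8 g) + 80 g = 136.8 g.
That exceeds the Code DG9 ocean vessel limit of 100 g.

No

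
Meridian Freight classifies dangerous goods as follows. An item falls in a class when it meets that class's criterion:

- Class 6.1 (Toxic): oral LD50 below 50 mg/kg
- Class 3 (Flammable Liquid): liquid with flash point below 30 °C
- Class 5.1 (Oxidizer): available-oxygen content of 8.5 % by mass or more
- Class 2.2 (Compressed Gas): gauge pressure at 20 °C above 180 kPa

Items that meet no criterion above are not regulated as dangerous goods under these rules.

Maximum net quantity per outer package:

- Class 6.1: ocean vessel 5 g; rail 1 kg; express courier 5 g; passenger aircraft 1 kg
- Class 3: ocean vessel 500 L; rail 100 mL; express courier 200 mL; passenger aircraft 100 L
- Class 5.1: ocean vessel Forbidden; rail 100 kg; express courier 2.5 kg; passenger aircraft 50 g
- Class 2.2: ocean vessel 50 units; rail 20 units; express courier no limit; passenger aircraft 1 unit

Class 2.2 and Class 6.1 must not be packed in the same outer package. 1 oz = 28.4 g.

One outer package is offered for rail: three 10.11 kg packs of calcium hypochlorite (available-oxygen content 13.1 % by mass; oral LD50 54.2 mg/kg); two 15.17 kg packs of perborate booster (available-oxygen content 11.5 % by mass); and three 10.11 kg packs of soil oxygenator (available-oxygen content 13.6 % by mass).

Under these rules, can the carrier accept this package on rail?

Calcium hypochlorite: available-oxygen content 13.1 % by mass ≥ 8.5 % by mass → Class 5.1 (Oxidizer).
The perborate booster has available-oxygen content 11.5 % by mass, which is ≥ 8.5 % by mass, so it is Class 5.1 (Oxidizer).
Available-oxygen content 13.6 % by mass meets the Class 5.1 criterion (Oxidizer), so the soil oxygenator is Class 5.1.
Class 5.1 net quantity: (three 10.11 kg packs = 30.33 kg) + (two 15.17 kg packs = 30.34 kg) + (three 10.11 kg packs = 30.33 kg) = 91 kg.
91 kg is within the rail limit of 100 kg for Class 5.1.

Yes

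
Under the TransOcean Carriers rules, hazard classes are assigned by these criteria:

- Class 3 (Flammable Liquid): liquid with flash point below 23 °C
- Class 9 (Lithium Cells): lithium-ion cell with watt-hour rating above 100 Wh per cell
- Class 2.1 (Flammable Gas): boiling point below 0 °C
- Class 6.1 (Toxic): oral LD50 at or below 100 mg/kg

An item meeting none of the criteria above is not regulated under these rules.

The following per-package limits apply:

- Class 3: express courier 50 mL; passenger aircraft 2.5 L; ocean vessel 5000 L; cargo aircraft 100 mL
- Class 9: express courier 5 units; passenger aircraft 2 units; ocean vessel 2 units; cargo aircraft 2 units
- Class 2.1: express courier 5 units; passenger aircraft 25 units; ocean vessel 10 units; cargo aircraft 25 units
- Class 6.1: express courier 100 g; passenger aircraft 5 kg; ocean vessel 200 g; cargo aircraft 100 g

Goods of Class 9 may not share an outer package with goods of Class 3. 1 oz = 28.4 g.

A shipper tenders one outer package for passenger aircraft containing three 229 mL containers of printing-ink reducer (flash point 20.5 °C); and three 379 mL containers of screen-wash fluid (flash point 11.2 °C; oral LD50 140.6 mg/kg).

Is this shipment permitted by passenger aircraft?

Printing-ink reducer: flash point 20.5 °C < 23 °C → Class 3 (Flammable Liquid).
The screen-wash fluid has flash point 11.2 °C, which is < 23 °C, so it is Class 3 (Flammable Liquid).
Class 3 net quantity: (three 229 mL containers = 687 mL) + (three 379 mL containers = 1.137 L) = 1.824 L.
1.824 L ≤ 2.5 L (passenger aircraft limit, Class 3) — within limit.

Yes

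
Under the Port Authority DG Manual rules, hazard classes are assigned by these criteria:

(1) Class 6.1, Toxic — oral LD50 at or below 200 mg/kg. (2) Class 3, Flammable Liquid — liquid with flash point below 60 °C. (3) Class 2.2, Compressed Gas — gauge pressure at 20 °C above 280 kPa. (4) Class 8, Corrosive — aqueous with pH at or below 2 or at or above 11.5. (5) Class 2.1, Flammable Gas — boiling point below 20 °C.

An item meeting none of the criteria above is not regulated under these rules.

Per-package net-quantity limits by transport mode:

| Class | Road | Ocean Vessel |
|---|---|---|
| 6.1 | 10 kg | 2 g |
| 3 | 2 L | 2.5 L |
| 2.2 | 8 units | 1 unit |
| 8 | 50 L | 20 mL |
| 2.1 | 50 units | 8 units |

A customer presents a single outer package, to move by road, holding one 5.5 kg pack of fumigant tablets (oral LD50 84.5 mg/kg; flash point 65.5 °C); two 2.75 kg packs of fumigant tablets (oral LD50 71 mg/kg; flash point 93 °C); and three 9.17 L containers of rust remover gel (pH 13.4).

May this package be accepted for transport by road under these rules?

No

Fumigant tablets: oral LD50 84.5 mg/kg ≤ 200 mg/kg → Class 6.1 (Toxic).
With oral LD50 71 mg/kg (≤ 200 mg/kg), the fumigant tablets fall in Class 6.1.
With pH 13.4 (≥ 11.5), the rust remover gel falls in Class 8.
Class 6.1 net quantity: 5.5 kg + (two 2.75 kg packs = 5.5 kg) = 11 kg.
That exceeds the Class 6.1 road limit of 10 kg.
Class 8 quantity: three 9.17 L containers = 27.51 L.
27.51 L is within the road limit of 50 L for Class 8.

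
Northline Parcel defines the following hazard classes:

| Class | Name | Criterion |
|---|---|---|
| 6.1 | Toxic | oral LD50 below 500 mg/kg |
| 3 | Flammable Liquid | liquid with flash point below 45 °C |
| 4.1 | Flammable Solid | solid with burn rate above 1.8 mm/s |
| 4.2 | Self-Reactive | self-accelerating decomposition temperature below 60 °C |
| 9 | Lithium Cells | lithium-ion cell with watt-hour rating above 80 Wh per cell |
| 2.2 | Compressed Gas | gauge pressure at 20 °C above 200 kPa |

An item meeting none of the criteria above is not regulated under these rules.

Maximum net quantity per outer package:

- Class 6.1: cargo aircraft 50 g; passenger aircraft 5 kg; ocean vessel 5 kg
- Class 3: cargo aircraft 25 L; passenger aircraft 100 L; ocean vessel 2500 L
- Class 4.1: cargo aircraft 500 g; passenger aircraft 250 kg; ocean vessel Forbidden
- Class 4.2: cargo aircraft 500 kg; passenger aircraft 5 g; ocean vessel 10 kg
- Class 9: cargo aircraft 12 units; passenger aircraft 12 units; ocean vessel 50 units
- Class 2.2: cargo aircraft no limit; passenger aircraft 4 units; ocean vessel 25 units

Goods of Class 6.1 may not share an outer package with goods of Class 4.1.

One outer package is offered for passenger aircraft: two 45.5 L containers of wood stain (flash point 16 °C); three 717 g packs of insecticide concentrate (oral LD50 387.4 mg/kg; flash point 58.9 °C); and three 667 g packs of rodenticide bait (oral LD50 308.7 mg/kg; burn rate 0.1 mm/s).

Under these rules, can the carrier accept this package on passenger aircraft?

Yes

Wood stain: flash point 16 °C < 45 °C → Class 3 (Flammable Liquid).
With oral LD50 387.4 mg/kg (< 500 mg/kg), the insecticide concentrate falls in Class 6.1.
The rodenticide bait has oral LD50 308.7 mg/kg, which is < 500 mg/kg, so it is Class 6.1 (Toxic).
Class 6.1 net quantity: (three 717 g packs = 2.151 kg) + (three 667 g packs = 2.001 kg) = 4.152 kg.
4.152 kg is within the passenger aircraft limit of 5 kg for Class 6.1.
Class 3 quantity: two 45.5 L containers = 91 L.
91 L ≤ 100 L (passenger aircraft limit, Class 3) — within limit.
The segregation rule (Class 6.1 with Class 4.1) does not apply to Class 6.1 with Class 3.
Every hazard class is within its passenger aircraft limit and no segregation rule is violated.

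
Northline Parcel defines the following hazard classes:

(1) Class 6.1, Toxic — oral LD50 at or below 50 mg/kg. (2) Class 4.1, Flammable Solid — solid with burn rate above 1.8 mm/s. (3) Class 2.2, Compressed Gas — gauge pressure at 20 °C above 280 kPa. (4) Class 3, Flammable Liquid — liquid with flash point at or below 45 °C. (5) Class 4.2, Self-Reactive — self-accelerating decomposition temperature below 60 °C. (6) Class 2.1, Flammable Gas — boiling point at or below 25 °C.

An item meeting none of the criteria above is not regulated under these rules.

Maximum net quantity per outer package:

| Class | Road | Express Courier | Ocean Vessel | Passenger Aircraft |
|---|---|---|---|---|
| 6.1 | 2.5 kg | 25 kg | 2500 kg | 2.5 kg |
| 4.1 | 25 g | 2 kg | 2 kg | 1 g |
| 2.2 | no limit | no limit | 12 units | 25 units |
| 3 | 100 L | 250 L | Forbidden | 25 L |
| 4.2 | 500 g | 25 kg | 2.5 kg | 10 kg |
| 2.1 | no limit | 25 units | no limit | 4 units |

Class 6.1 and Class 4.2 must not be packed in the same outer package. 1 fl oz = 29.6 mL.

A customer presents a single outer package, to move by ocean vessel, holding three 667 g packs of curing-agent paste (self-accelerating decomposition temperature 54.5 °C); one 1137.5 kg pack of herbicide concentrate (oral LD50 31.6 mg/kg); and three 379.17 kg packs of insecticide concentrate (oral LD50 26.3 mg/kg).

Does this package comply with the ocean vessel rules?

No

Self-accelerating decomposition temperature 54.5 °C meets the Class 4.2 criterion (Self-Reactive), so the curing-agent paste is Class 4.2.
Herbicide concentrate: oral LD50 31.6 mg/kg ≤ 50 mg/kg → Class 6.1 (Toxic).
With oral LD50 26.3 mg/kg (≤ 50 mg/kg), the insecticide concentrate falls in Class 6.1.
Total Class 6.1: 1137.5 kg + (three 379.17 kg packs = 1137.51 kg) = 2275.01 kg.
2275.01 kg ≤ 2500 kg (ocean vessel limit, Class 6.1) — within limit.
Class 4.2 quantity: three 667 g packs = 2.001 kg.
2.001 kg is within the ocean vessel limit of 2.5 kg for Class 4.2.
Class 6.1 and Class 4.2 may not share an outer package.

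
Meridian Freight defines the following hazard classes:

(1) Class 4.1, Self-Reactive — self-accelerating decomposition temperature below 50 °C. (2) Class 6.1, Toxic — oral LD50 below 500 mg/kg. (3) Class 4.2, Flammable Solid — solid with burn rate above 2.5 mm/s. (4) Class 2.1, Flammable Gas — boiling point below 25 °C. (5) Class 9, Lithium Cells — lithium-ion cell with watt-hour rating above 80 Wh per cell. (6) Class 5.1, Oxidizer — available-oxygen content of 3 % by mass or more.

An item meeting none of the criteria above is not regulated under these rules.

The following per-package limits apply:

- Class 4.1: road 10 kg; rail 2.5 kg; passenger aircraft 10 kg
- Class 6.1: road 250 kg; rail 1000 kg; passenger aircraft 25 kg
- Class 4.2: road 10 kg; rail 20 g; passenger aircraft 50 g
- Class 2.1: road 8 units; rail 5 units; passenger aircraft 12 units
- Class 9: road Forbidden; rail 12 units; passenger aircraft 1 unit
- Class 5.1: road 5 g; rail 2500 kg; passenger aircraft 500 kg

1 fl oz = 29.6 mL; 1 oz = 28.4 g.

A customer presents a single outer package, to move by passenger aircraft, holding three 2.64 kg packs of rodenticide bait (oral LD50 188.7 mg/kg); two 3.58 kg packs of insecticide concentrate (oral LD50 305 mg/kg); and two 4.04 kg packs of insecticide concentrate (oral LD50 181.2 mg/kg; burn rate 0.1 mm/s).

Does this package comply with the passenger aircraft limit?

Yes

The rodenticide bait has oral LD50 188.7 mg/kg, which is < 500 mg/kg, so it is Class 6.1 (Toxic).
The insecticide concentrate has oral LD50 305 mg/kg, which is < 500 mg/kg, so it is Class 6.1 (Toxic).
With oral LD50 181.2 mg/kg (< 500 mg/kg), the insecticide concentrate falls in Class 6.1.
Total Class 6.1: (three 2.64 kg packs = 7.92 kg) + (two 3.58 kg packs = 7.16 kg) + (two 4.04 kg packs = 8.08 kg) = 23.16 kg.
That is within the Class 6.1 passenger aircraft limit of 25 kg.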